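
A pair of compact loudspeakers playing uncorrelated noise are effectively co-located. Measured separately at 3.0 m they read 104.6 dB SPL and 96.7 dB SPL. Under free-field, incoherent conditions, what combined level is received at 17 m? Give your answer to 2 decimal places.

90.19 dB SPL

Combined at 3.0 m: 10·log₁₀(10^(104.6/10)+10^(96.7/10)) = 105.253 dB SPL.
Then apply −20·log₁₀(17/3.0) = -15.067 dB → 90.19 dB SPL.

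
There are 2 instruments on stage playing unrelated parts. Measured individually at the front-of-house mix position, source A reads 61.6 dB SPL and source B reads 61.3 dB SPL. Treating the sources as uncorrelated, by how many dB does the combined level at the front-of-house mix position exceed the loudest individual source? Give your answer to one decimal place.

2.9 dB

Uncorrelated sources add in intensity (power), not in dB.
L_total = 10·log₁₀(10^(61.6/10) + 10^(61.3/10)) = 64.46 dB SPL.
Excess over the loudest (61.6 dB): 64.46 − 61.6 = 2.9 dB.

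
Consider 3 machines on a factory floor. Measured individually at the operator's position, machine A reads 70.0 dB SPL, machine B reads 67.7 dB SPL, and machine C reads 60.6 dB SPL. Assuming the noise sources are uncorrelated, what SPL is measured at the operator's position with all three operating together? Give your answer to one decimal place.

72.3 dB SPL

Add the sources as powers (linear), then convert back to dB:
L_total = 10·log₁₀(10^(70.0/10) + 10^(67.7/10) + 10^(60.6/10)) = 10·log₁₀(17040000) = 72.3 dB SPL.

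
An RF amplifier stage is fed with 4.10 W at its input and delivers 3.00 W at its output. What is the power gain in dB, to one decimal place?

For a power ratio, dB = 10·log₁₀(P₂/P₁).
10·log₁₀(3.00/4.10) = 10·log₁₀(0.7317) = -1.4 dB.

-1.4 dB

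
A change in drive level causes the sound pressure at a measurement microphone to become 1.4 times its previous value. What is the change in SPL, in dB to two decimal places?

2.92 dB

SPL change from a pressure ratio uses the 20·log₁₀ form:
20·log₁₀(1.4) = 2.92 dB.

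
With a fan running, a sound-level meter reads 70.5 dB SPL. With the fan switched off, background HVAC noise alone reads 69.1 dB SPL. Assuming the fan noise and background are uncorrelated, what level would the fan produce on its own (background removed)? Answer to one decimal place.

64.9 dB SPL

Remove the background by subtracting linear intensities:
L_src = 10·log₁₀(10^(70.5/10) − 10^(69.1/10)) = 10·log₁₀(3092000) = 64.9 dB SPL.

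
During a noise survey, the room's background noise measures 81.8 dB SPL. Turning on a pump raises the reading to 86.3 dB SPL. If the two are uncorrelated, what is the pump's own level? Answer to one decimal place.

84.4 dB SPL

Remove the background by subtracting linear intensities:
L_src = 10·log₁₀(10^(86.3/10) − 10^(81.8/10)) = 10·log₁₀(275200000) = 84.4 dB SPL.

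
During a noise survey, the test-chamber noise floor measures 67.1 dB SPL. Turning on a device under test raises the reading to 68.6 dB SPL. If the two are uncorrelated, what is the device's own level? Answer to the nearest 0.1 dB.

63.3 dB SPL

Subtract intensities: L_src = 10·log₁₀(10^(L_total/10) − 10^(L_bg/10)).
L_src = 10·log₁₀(10^(68.6/10) − 10^(67.1/10)) = 10·log₁₀(2116000) = 63.3 dB SPL.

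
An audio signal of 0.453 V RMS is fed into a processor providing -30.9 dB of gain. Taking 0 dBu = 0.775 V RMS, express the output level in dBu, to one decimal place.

Input level: 20·log₁₀(0.453/0.775) = -4.66 dBu.
Output: -4.66 − 30.9 = -35.6 dBu.

-35.6 dBu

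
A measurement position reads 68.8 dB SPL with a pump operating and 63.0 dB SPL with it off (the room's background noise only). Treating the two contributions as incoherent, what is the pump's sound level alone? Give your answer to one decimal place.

67.5 dB SPL

Background correction is a power subtraction:
L_src = 10·log₁₀(10^(68.8/10) − 10^(63.0/10)) = 10·log₁₀(5591000) = 67.5 dB SPL.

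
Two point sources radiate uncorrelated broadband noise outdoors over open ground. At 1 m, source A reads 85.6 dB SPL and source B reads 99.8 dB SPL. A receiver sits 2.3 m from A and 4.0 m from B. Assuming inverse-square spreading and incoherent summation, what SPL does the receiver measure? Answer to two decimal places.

88.23 dB SPL

At the listener: L_A = 85.6 − 20·log₁₀(2.3) = 78.365 dB; L_B = 99.8 − 20·log₁₀(4.0) = 87.759 dB.
Combined: 10·log₁₀(10^(78.365/10)+10^(87.759/10)) = 88.23 dB SPL.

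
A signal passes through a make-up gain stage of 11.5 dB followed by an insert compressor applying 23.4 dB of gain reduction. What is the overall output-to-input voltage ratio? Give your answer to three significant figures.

0.254

Net gain = 11.5 + (−23.4) = -11.9 dB.
Voltage ratio = 10^(-11.9/20) = 0.254.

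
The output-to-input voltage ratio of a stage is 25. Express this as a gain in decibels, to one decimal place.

28.0 dB

Voltage ratio → dB uses the 20·log₁₀ form:
20·log₁₀(25) = 28.0 dB.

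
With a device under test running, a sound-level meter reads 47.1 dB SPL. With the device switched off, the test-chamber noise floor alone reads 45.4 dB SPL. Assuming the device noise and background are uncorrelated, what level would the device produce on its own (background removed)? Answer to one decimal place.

Background correction is a power subtraction:
L_src = 10·log₁₀(10^(47.1/10) − 10^(45.4/10)) = 10·log₁₀(16610) = 42.2 dB SPL.

42.2 dB SPL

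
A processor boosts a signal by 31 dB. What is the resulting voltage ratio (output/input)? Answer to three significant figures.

Voltage ratio = 10^(dB/20).
10^(31/20) = 10^(1.550) = 35.5.

35.5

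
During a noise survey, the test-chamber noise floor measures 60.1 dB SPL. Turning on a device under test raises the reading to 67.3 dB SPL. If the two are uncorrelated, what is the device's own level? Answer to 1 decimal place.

66.4 dB SPL

Remove the background by subtracting linear intensities:
L_src = 10·log₁₀(10^(67.3/10) − 10^(60.1/10)) = 10·log₁₀(4347000) = 66.4 dB SPL.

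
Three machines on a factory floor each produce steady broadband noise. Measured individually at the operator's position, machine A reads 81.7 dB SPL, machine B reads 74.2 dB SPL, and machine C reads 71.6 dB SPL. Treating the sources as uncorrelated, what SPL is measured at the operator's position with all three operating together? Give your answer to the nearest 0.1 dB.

82.8 dB SPL

Uncorrelated sources add in intensity (power), not in dB.
L_total = 10·log₁₀(10^(81.7/10) + 10^(74.2/10) + 10^(71.6/10)) = 10·log₁₀(188700000) = 82.8 dB SPL.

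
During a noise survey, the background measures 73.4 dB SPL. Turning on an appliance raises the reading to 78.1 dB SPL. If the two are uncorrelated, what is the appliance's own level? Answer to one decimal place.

Background correction is a power subtraction:
L_src = 10·log₁₀(10^(78.1/10) − 10^(73.4/10)) = 10·log₁₀(42690000) = 76.3 dB SPL.

76.3 dB SPL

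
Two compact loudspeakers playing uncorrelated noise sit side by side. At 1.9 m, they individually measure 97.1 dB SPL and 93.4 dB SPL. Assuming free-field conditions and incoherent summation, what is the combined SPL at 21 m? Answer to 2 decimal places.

77.77 dB SPL

Combined at 1.9 m: 10·log₁₀(10^(97.1/10)+10^(93.4/10)) = 98.643 dB SPL.
Then apply −20·log₁₀(21/1.9) = -20.869 dB → 77.77 dB SPL.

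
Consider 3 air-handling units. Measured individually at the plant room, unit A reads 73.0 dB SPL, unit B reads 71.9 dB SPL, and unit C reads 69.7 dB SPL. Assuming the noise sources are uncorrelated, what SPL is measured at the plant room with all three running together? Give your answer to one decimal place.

Uncorrelated sources add in intensity (power), not in dB.
L_total = 10·log₁₀(10^(73.0/10) + 10^(71.9/10) + 10^(69.7/10)) = 10·log₁₀(44770000) = 76.5 dB SPL.

76.5 dB SPL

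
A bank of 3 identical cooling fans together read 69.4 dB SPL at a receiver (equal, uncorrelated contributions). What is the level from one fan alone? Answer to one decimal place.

64.6 dB SPL

3 equal incoherent sources add 10·log₁₀(3) = 4.77 dB over one source.
L_one = 69.4 − 4.77 = 64.6 dB SPL.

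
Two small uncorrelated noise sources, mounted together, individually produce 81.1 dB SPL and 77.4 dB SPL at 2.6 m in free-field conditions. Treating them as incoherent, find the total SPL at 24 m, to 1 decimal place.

63.3 dB SPL

Combined at 2.6 m: 10·log₁₀(10^(81.1/10)+10^(77.4/10)) = 82.64 dB SPL.
Then apply −20·log₁₀(24/2.6) = -19.30 dB → 63.3 dB SPL.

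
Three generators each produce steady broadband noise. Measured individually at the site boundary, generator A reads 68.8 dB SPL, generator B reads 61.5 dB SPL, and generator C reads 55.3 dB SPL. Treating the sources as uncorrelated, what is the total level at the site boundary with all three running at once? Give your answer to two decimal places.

Incoherent sources sum as intensities:
L_total = 10·log₁₀(10^(68.8/10) + 10^(61.5/10) + 10^(55.3/10)) = 10·log₁₀(9337000) = 69.70 dB SPL.

69.70 dB SPL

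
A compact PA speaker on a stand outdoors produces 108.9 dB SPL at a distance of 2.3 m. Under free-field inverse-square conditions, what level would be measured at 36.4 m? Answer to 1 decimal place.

Free-field point source: level drops by 20·log₁₀ of the distance ratio.
ΔL = −20·log₁₀(36.4/2.3) = -23.99 dB, so L₂ = 108.9 + (-23.99) = 84.9 dB SPL.

84.9 dB SPL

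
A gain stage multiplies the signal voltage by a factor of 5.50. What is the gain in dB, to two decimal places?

Voltage is an amplitude quantity, so gain = 20·log₁₀(V_out/V_in).
20·log₁₀(5.50) = 14.81 dB.

14.81 dB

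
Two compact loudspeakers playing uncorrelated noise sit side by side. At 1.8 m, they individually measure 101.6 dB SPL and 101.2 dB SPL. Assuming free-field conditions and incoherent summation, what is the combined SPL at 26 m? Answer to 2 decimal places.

Combined at 1.8 m: 10·log₁₀(10^(101.6/10)+10^(101.2/10)) = 104.415 dB SPL.
Then apply −20·log₁₀(26/1.8) = -23.194 dB → 81.22 dB SPL.

81.22 dB SPL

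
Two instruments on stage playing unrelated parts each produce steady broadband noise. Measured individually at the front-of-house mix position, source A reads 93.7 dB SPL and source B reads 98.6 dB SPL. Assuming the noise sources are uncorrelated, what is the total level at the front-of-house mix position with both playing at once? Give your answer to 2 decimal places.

99.82 dB SPL

Add the sources as powers (linear), then convert back to dB:
L_total = 10·log₁₀(10^(93.7/10) + 10^(98.6/10)) = 10·log₁₀(9589000000) = 99.82 dB SPL.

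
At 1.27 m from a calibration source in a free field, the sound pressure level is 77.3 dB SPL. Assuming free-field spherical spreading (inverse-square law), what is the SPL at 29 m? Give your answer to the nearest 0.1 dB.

50.1 dB SPL

Inverse-square spreading gives ΔL = −20·log₁₀(d₂/d₁).
ΔL = −20·log₁₀(29/1.27) = -27.17 dB, so L₂ = 77.3 + (-27.17) = 50.1 dB SPL.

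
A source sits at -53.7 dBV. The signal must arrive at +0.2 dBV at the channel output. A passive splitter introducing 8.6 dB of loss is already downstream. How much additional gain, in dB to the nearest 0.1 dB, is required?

The required make-up gain is the shortfall in the dB sum.
G = +0.2 − (-53.7) + 8.6 = 62.5 dB.

62.5 dB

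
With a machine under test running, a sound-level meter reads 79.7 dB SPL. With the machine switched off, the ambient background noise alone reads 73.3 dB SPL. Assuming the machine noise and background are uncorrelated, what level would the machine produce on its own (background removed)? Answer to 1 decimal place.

Subtract intensities: L_src = 10·log₁₀(10^(L_total/10) − 10^(L_bg/10)).
L_src = 10·log₁₀(10^(79.7/10) − 10^(73.3/10)) = 10·log₁₀(71950000) = 78.6 dB SPL.

78.6 dB SPL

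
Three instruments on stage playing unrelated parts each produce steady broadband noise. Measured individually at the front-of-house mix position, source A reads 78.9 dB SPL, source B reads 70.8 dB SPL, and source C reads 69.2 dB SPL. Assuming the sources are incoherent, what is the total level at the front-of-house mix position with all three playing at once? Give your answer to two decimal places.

Incoherent sources sum as intensities:
L_total = 10·log₁₀(10^(78.9/10) + 10^(70.8/10) + 10^(69.2/10)) = 10·log₁₀(97960000) = 79.91 dB SPL.

79.91 dB SPL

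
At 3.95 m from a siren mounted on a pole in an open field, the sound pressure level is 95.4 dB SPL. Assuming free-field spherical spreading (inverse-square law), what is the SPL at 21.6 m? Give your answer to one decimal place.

80.6 dB SPL

For a point source in a free field, ΔL = −20·log₁₀(d₂/d₁).
ΔL = −20·log₁₀(21.6/3.95) = -14.76 dB, so L₂ = 95.4 + (-14.76) = 80.6 dB SPL.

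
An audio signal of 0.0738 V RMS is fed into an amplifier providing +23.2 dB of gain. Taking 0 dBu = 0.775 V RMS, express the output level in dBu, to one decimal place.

+2.8 dBu

Input level: 20·log₁₀(0.0738/0.775) = -20.42 dBu.
Output: -20.42 + 23.2 = +2.8 dBu.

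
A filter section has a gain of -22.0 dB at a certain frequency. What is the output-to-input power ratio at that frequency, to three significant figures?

0.00631

Power ratio = 10^(dB/10).
10^(-22.0/10) = 10^(-2.200) = 0.00631.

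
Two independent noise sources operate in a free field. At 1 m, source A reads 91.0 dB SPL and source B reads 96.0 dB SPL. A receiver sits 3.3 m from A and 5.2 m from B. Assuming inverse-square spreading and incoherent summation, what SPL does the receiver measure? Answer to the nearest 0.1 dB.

At the listener: L_A = 91.0 − 20·log₁₀(3.3) = 80.63 dB; L_B = 96.0 − 20·log₁₀(5.2) = 81.68 dB.
Combined: 10·log₁₀(10^(80.63/10)+10^(81.68/10)) = 84.2 dB SPL.

84.2 dB SPL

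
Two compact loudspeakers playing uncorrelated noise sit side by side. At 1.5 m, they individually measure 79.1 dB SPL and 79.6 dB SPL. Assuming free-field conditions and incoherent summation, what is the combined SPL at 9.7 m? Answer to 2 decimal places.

66.15 dB SPL

Combined at 1.5 m: 10·log₁₀(10^(79.1/10)+10^(79.6/10)) = 82.367 dB SPL.
Then apply −20·log₁₀(9.7/1.5) = -16.214 dB → 66.15 dB SPL.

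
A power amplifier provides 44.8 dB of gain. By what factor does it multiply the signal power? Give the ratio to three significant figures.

30200

Power ratio = 10^(dB/10).
10^(44.8/10) = 10^(4.480) = 30200.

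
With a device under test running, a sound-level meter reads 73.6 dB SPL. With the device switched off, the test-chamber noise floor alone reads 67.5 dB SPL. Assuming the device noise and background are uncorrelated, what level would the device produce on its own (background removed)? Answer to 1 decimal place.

Subtract intensities: L_src = 10·log₁₀(10^(L_total/10) − 10^(L_bg/10)).
L_src = 10·log₁₀(10^(73.6/10) − 10^(67.5/10)) = 10·log₁₀(17290000) = 72.4 dB SPL.

72.4 dB SPL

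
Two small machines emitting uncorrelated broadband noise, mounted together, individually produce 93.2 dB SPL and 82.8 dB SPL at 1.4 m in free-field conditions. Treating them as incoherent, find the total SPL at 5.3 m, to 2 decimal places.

Combined at 1.4 m: 10·log₁₀(10^(93.2/10)+10^(82.8/10)) = 93.579 dB SPL.
Then apply −20·log₁₀(5.3/1.4) = -11.563 dB → 82.02 dB SPL.

82.02 dB SPL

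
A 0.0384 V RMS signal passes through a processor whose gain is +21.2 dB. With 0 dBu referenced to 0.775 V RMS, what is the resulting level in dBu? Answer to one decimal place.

Input level: 20·log₁₀(0.0384/0.775) = -26.10 dBu.
Output: -26.10 + 21.2 = -4.9 dBu.

-4.9 dBu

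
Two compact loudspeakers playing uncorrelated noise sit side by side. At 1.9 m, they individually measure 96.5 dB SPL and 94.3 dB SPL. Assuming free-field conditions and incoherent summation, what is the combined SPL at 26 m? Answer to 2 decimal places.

Combined at 1.9 m: 10·log₁₀(10^(96.5/10)+10^(94.3/10)) = 98.548 dB SPL.
Then apply −20·log₁₀(26/1.9) = -22.724 dB → 75.82 dB SPL.

75.82 dB SPL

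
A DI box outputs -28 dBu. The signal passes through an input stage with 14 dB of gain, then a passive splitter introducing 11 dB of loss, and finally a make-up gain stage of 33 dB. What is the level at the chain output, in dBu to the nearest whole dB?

Gain stages sum in dB:
-28 + 14 − 11 + 33 = +8 dBu.

+8 dBu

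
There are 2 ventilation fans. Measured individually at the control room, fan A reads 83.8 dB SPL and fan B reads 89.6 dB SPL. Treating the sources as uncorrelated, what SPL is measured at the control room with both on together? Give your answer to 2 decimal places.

90.61 dB SPL

Add the sources as powers (linear), then convert back to dB:
L_total = 10·log₁₀(10^(83.8/10) + 10^(89.6/10)) = 10·log₁₀(1152000000) = 90.61 dB SPL.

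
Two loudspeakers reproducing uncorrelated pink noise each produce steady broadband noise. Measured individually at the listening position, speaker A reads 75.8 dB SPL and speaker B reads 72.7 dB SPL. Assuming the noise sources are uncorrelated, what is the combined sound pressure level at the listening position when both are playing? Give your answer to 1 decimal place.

Incoherent sources sum as intensities:
L_total = 10·log₁₀(10^(75.8/10) + 10^(72.7/10)) = 10·log₁₀(56640000) = 77.5 dB SPL.

77.5 dB SPL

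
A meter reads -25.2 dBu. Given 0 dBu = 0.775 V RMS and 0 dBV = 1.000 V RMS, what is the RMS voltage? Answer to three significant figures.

V = 0.775 V × 10^(-25.2/20).
= 0.775 × 0.05495 = 0.0426 V.

0.0426 V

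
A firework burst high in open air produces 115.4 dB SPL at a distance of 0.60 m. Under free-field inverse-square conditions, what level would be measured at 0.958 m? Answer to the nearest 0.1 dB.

For a point source in a free field, ΔL = −20·log₁₀(d₂/d₁).
ΔL = −20·log₁₀(0.958/0.60) = -4.06 dB, so L₂ = 115.4 + (-4.06) = 111.3 dB SPL.

111.3 dB SPL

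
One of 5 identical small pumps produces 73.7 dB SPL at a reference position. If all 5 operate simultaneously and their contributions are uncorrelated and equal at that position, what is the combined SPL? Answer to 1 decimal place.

80.7 dB SPL

5 equal incoherent sources raise the level by 10·log₁₀(5) = 6.99 dB.
L_total = 73.7 + 6.99 = 80.7 dB SPL.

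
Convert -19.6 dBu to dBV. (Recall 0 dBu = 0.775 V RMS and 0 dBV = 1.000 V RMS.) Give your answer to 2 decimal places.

-21.81 dBV

The offset between the scales is 20·log₁₀(0.775/1.000) = −2.214 dB.
So dBV = -19.6 − 2.214 = -21.81 dBV.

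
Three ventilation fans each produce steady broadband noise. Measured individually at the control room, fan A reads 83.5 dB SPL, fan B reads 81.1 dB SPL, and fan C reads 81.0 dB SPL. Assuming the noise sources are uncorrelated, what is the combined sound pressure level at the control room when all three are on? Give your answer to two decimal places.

Uncorrelated sources add in intensity (power), not in dB.
L_total = 10·log₁₀(10^(83.5/10) + 10^(81.1/10) + 10^(81.0/10)) = 10·log₁₀(478600000) = 86.80 dB SPL.

86.80 dB SPL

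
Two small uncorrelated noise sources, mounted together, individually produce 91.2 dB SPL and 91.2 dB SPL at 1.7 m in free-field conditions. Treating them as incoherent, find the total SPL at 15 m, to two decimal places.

75.30 dB SPL

Combined at 1.7 m: 10·log₁₀(10^(91.2/10)+10^(91.2/10)) = 94.210 dB SPL.
Then apply −20·log₁₀(15/1.7) = -18.913 dB → 75.30 dB SPL.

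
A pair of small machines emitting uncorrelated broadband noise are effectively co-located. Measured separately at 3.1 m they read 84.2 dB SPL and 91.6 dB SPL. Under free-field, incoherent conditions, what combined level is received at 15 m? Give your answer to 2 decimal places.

Combined at 3.1 m: 10·log₁₀(10^(84.2/10)+10^(91.6/10)) = 92.326 dB SPL.
Then apply −20·log₁₀(15/3.1) = -13.695 dB → 78.63 dB SPL.

78.63 dB SPL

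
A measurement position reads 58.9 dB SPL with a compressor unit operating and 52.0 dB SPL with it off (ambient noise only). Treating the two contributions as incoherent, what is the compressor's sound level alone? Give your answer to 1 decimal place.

57.9 dB SPL

Remove the background by subtracting linear intensities:
L_src = 10·log₁₀(10^(58.9/10) − 10^(52.0/10)) = 10·log₁₀(617800) = 57.9 dB SPL.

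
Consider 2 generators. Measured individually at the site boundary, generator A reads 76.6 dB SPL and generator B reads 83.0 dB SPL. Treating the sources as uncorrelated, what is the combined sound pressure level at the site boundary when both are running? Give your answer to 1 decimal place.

Incoherent sources sum as intensities:
L_total = 10·log₁₀(10^(76.6/10) + 10^(83.0/10)) = 10·log₁₀(245200000) = 83.9 dB SPL.

83.9 dB SPL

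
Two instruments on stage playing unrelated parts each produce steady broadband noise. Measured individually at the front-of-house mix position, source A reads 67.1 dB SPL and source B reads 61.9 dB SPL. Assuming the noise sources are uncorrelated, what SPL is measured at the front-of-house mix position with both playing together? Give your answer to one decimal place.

Uncorrelated sources add in intensity (power), not in dB.
L_total = 10·log₁₀(10^(67.1/10) + 10^(61.9/10)) = 10·log₁₀(6677000) = 68.2 dB SPL.

68.2 dB SPL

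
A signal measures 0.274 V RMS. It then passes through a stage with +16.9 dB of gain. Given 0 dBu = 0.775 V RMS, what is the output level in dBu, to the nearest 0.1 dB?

+7.9 dBu

Input level: 20·log₁₀(0.274/0.775) = -9.03 dBu.
Output: -9.03 + 16.9 = +7.9 dBu.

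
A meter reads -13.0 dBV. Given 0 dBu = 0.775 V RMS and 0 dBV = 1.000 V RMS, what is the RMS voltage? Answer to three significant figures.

0.224 V

V = 1.000 V × 10^(-13.0/20).
= 1.000 × 0.2239 = 0.224 V.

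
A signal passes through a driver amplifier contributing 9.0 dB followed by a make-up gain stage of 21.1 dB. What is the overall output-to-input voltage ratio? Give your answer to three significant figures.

Net gain = 9.0 + 21.1 = 30.1 dB.
Voltage ratio = 10^(30.1/20) = 32.0.

32.0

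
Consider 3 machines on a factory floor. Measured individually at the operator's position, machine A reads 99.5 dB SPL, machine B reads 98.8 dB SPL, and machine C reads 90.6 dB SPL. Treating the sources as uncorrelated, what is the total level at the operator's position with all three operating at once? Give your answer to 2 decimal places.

Uncorrelated sources add in intensity (power), not in dB.
L_total = 10·log₁₀(10^(99.5/10) + 10^(98.8/10) + 10^(90.6/10)) = 10·log₁₀(17646000000) = 102.47 dB SPL.

102.47 dB SPL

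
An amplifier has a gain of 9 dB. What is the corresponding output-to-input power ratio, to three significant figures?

7.94

Power ratio = 10^(dB/10).
10^(9/10) = 10^(0.9000) = 7.94.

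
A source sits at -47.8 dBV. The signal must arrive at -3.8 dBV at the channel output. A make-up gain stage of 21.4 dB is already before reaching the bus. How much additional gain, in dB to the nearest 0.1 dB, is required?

22.6 dB

The required make-up gain is the shortfall in the dB sum.
G = -3.8 − (-47.8) − 21.4 = 22.6 dB.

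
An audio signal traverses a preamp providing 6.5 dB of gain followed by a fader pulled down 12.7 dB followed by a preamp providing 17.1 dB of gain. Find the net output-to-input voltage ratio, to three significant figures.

Net gain = 6.5 + (−12.7) + 17.1 = 10.9 dB.
Voltage ratio = 10^(10.9/20) = 3.51.

3.51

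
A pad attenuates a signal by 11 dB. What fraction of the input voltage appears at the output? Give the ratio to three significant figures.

0.282

Voltage ratio = 10^(dB/20).
10^(-11/20) = 10^(-0.5500) = 0.282.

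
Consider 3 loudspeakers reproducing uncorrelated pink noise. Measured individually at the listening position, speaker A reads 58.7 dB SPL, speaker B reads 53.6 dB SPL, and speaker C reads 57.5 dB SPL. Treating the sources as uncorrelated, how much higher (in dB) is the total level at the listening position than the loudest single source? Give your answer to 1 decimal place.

Uncorrelated sources add in intensity (power), not in dB.
L_total = 10·log₁₀(10^(58.7/10) + 10^(53.6/10) + 10^(57.5/10)) = 61.85 dB SPL.
Excess over the loudest (58.7 dB): 61.85 − 58.7 = 3.2 dB.

3.2 dB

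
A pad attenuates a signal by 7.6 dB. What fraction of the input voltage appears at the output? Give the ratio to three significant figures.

Voltage ratio = 10^(dB/20).
10^(-7.6/20) = 10^(-0.3800) = 0.417.

0.417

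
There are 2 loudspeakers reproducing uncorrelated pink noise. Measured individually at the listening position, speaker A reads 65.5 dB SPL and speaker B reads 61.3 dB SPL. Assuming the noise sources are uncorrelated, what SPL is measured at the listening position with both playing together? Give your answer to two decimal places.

Add the sources as powers (linear), then convert back to dB:
L_total = 10·log₁₀(10^(65.5/10) + 10^(61.3/10)) = 10·log₁₀(4897000) = 66.90 dB SPL.

66.90 dB SPL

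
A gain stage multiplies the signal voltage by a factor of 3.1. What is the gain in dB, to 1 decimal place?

Voltage ratio → dB uses the 20·log₁₀ form:
20·log₁₀(3.1) = 9.8 dB.

9.8 dB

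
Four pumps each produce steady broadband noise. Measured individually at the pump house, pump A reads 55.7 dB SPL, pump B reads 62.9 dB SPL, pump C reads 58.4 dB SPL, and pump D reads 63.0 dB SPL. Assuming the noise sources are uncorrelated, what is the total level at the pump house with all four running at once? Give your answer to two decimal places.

Add the sources as powers (linear), then convert back to dB:
L_total = 10·log₁₀(10^(55.7/10) + 10^(62.9/10) + 10^(58.4/10) + 10^(63.0/10)) = 10·log₁₀(5008000) = 67.00 dB SPL.

67.00 dB SPL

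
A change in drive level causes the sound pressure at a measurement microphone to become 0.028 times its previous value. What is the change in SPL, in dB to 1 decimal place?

-31.1 dB

Sound pressure is an amplitude quantity: ΔL = 20·log₁₀(p₂/p₁).
20·log₁₀(0.028) = -31.1 dB.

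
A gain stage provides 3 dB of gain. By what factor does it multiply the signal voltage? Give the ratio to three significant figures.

Voltage ratio = 10^(dB/20).
10^(3/20) = 10^(0.1500) = 1.41.

1.41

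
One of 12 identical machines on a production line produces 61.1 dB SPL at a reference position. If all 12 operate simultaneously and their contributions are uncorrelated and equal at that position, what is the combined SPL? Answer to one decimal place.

12 equal incoherent sources raise the level by 10·log₁₀(12) = 10.79 dB.
L_total = 61.1 + 10.79 = 71.9 dB SPL.

71.9 dB SPL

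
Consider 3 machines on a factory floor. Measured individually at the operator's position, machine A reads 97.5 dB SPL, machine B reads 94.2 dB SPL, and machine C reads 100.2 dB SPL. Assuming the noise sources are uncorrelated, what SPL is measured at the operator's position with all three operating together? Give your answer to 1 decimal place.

102.7 dB SPL

Incoherent sources sum as intensities:
L_total = 10·log₁₀(10^(97.5/10) + 10^(94.2/10) + 10^(100.2/10)) = 10·log₁₀(18725000000) = 102.7 dB SPL.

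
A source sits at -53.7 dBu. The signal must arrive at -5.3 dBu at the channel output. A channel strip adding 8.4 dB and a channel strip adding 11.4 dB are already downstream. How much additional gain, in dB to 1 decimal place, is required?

28.6 dB

The required make-up gain is the shortfall in the dB sum.
G = -5.3 − (-53.7) − 8.4 − 11.4 = 28.6 dB.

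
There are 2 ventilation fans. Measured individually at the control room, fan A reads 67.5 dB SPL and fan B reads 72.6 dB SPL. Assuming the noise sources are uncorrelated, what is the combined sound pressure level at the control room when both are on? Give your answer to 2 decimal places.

Uncorrelated sources add in intensity (power), not in dB.
L_total = 10·log₁₀(10^(67.5/10) + 10^(72.6/10)) = 10·log₁₀(23820000) = 73.77 dB SPL.

73.77 dB SPL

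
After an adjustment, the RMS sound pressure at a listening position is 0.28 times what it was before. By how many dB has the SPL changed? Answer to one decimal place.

-11.1 dB

Sound pressure is an amplitude quantity: ΔL = 20·log₁₀(p₂/p₁).
20·log₁₀(0.28) = -11.1 dB.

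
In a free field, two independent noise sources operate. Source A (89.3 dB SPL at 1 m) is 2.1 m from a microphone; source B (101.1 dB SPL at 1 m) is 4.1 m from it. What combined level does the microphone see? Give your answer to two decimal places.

At the listener: L_A = 89.3 − 20·log₁₀(2.1) = 82.856 dB; L_B = 101.1 − 20·log₁₀(4.1) = 88.844 dB.
Combined: 10·log₁₀(10^(82.856/10)+10^(88.844/10)) = 89.82 dB SPL.

89.82 dB SPL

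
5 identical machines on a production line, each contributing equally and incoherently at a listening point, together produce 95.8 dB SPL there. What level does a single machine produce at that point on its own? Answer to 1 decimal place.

5 equal incoherent sources add 10·log₁₀(5) = 6.99 dB over one source.
L_one = 95.8 − 6.99 = 88.8 dB SPL.

88.8 dB SPL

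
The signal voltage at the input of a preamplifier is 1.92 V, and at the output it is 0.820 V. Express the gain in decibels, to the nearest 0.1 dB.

-7.4 dB

Voltage is an amplitude quantity, so gain = 20·log₁₀(V_out/V_in).
20·log₁₀(0.820/1.92) = 20·log₁₀(0.4271) = -7.4 dB.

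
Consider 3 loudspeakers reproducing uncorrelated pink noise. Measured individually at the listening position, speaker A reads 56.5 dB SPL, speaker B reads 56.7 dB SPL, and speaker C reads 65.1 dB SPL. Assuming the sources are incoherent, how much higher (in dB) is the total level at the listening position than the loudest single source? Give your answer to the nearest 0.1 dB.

Add the sources as powers (linear), then convert back to dB:
L_total = 10·log₁₀(10^(56.5/10) + 10^(56.7/10) + 10^(65.1/10)) = 66.18 dB SPL.
Excess over the loudest (65.1 dB): 66.18 − 65.1 = 1.1 dB.

1.1 dB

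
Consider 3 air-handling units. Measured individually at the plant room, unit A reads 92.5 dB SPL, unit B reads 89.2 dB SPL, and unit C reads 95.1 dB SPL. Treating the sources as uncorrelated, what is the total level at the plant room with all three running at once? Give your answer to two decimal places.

Incoherent sources sum as intensities:
L_total = 10·log₁₀(10^(92.5/10) + 10^(89.2/10) + 10^(95.1/10)) = 10·log₁₀(5846000000) = 97.67 dB SPL.

97.67 dB SPL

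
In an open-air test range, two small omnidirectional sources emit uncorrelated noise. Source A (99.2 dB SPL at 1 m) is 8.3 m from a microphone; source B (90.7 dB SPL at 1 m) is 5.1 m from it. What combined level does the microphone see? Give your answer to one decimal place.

82.2 dB SPL

At the listener: L_A = 99.2 − 20·log₁₀(8.3) = 80.82 dB; L_B = 90.7 − 20·log₁₀(5.1) = 76.55 dB.
Combined: 10·log₁₀(10^(80.82/10)+10^(76.55/10)) = 82.2 dB SPL.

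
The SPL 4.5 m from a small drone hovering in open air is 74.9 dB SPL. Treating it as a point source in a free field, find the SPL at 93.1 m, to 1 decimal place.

For a point source in a free field, ΔL = −20·log₁₀(d₂/d₁).
ΔL = −20·log₁₀(93.1/4.5) = -26.31 dB, so L₂ = 74.9 + (-26.31) = 48.6 dB SPL.

48.6 dB SPL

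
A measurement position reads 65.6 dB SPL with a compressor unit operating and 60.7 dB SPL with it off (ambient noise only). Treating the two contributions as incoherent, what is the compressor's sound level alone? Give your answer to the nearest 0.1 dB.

Subtract intensities: L_src = 10·log₁₀(10^(L_total/10) − 10^(L_bg/10)).
L_src = 10·log₁₀(10^(65.6/10) − 10^(60.7/10)) = 10·log₁₀(2456000) = 63.9 dB SPL.

63.9 dB SPL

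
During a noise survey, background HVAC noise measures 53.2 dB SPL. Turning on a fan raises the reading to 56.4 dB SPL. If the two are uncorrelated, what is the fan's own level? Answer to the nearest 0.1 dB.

Subtract intensities: L_src = 10·log₁₀(10^(L_total/10) − 10^(L_bg/10)).
L_src = 10·log₁₀(10^(56.4/10) − 10^(53.2/10)) = 10·log₁₀(227600) = 53.6 dB SPL.

53.6 dB SPL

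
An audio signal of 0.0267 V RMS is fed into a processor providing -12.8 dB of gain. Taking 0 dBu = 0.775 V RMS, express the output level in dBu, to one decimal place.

Input level: 20·log₁₀(0.0267/0.775) = -29.26 dBu.
Output: -29.26 − 12.8 = -42.1 dBu.

-42.1 dBu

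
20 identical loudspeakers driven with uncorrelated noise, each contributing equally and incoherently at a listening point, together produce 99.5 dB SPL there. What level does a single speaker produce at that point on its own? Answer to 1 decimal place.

86.5 dB SPL

20 equal incoherent sources add 10·log₁₀(20) = 13.01 dB over one source.
L_one = 99.5 − 13.01 = 86.5 dB SPL.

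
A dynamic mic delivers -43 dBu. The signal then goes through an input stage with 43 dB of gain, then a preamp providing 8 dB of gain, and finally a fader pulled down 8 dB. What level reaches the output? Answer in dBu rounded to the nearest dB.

In dB, series stages simply add:
-43 + 43 + 8 − 8 = 0 dBu.

0 dBu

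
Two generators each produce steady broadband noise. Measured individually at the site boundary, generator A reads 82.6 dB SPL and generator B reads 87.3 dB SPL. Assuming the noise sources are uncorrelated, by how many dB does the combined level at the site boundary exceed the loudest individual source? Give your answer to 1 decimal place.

Uncorrelated sources add in intensity (power), not in dB.
L_total = 10·log₁₀(10^(82.6/10) + 10^(87.3/10)) = 88.57 dB SPL.
Excess over the loudest (87.3 dB): 88.57 − 87.3 = 1.3 dB.

1.3 dB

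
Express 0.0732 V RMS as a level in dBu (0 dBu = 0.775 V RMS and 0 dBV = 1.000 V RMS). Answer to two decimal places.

dBu = 20·log₁₀(V / 0.775 V).
20·log₁₀(0.0732/0.775) = -20.50 dBu.

-20.50 dBu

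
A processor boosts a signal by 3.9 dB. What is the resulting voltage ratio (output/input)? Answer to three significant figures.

1.57

Voltage ratio = 10^(dB/20).
10^(3.9/20) = 10^(0.1950) = 1.57.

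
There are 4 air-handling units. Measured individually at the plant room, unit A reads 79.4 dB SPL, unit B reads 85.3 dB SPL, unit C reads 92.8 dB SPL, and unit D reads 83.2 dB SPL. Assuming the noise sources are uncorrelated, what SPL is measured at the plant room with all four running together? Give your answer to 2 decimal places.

94.05 dB SPL

Add the sources as powers (linear), then convert back to dB:
L_total = 10·log₁₀(10^(79.4/10) + 10^(85.3/10) + 10^(92.8/10) + 10^(83.2/10)) = 10·log₁₀(2540000000) = 94.05 dB SPL.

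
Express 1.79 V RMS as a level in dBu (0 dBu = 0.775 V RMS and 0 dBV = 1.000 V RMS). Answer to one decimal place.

dBu = 20·log₁₀(V / 0.775 V).
20·log₁₀(1.79/0.775) = +7.3 dBu.

+7.3 dBu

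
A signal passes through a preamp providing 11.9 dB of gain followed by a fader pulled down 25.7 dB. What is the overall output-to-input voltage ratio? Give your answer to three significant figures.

0.204

Net gain = 11.9 + (−25.7) = -13.8 dB.
Voltage ratio = 10^(-13.8/20) = 0.204.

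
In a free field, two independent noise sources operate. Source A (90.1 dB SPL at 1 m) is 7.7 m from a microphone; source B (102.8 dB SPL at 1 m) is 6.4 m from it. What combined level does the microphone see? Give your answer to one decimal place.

86.8 dB SPL

At the listener: L_A = 90.1 − 20·log₁₀(7.7) = 72.37 dB; L_B = 102.8 − 20·log₁₀(6.4) = 86.68 dB.
Combined: 10·log₁₀(10^(72.37/10)+10^(86.68/10)) = 86.8 dB SPL.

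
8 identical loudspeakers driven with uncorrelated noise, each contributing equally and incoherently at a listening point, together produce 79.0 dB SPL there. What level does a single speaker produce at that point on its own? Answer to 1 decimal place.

70.0 dB SPL

8 equal incoherent sources add 10·log₁₀(8) = 9.03 dB over one source.
L_one = 79.0 − 9.03 = 70.0 dB SPL.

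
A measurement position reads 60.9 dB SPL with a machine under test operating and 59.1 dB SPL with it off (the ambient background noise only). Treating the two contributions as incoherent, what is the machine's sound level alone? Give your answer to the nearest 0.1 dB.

56.2 dB SPL

Subtract intensities: L_src = 10·log₁₀(10^(L_total/10) − 10^(L_bg/10)).
L_src = 10·log₁₀(10^(60.9/10) − 10^(59.1/10)) = 10·log₁₀(417400) = 56.2 dB SPL.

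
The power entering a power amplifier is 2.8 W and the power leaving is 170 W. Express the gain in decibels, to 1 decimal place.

17.8 dB

Power ratio → dB uses the 10·log₁₀ form:
10·log₁₀(170/2.8) = 10·log₁₀(60.71) = 17.8 dB.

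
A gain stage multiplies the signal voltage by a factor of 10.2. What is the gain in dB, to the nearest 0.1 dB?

Voltage is an amplitude quantity, so gain = 20·log₁₀(V_out/V_in).
20·log₁₀(10.2) = 20.2 dB.

20.2 dB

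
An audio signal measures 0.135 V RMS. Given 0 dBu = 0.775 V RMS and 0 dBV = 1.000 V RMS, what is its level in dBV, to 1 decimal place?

-17.4 dBV

dBV = 20·log₁₀(V / 1.000 V).
20·log₁₀(0.135/1.000) = -17.4 dBV.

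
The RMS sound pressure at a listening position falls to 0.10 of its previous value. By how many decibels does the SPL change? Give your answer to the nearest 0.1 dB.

Sound pressure is an amplitude quantity: ΔL = 20·log₁₀(p₂/p₁).
20·log₁₀(0.10) = -20.0 dB.

-20.0 dB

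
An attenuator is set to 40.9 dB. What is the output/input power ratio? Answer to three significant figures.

0.0000813

Power ratio = 10^(dB/10).
10^(-40.9/10) = 10^(-4.090) = 0.0000813.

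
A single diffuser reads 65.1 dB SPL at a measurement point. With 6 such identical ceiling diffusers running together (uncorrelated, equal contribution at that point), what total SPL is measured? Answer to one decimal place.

6 equal incoherent sources raise the level by 10·log₁₀(6) = 7.78 dB.
L_total = 65.1 + 7.78 = 72.9 dB SPL.

72.9 dB SPL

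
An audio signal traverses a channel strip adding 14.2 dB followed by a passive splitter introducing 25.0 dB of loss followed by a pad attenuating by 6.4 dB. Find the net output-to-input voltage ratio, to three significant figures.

Net gain = 14.2 + (−25.0) + (−6.4) = -17.2 dB.
Voltage ratio = 10^(-17.2/20) = 0.138.

0.138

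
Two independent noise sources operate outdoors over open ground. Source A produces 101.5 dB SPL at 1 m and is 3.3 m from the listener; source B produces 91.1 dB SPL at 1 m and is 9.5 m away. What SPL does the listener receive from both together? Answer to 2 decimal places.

At the listener: L_A = 101.5 − 20·log₁₀(3.3) = 91.130 dB; L_B = 91.1 − 20·log₁₀(9.5) = 71.546 dB.
Combined: 10·log₁₀(10^(91.130/10)+10^(71.546/10)) = 91.18 dB SPL.

91.18 dB SPL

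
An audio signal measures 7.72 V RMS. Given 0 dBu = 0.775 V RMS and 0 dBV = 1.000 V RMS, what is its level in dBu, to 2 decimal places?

+19.97 dBu

dBu = 20·log₁₀(V / 0.775 V).
20·log₁₀(7.72/0.775) = +19.97 dBu.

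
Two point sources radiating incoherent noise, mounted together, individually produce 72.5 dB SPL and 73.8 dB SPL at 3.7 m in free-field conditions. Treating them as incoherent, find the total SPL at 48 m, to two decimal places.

53.95 dB SPL

Combined at 3.7 m: 10·log₁₀(10^(72.5/10)+10^(73.8/10)) = 76.209 dB SPL.
Then apply −20·log₁₀(48/3.7) = -22.261 dB → 53.95 dB SPL.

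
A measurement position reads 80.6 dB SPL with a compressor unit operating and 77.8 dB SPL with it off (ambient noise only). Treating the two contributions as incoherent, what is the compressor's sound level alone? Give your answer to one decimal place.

77.4 dB SPL

Remove the background by subtracting linear intensities:
L_src = 10·log₁₀(10^(80.6/10) − 10^(77.8/10)) = 10·log₁₀(54560000) = 77.4 dB SPL.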